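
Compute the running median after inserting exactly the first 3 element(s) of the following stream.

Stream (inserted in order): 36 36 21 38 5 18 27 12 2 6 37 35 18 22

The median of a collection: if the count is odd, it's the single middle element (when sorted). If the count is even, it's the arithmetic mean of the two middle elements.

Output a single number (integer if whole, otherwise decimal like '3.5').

Step 1: insert 36 -> lo=[36] (size 1, max 36) hi=[] (size 0) -> median=36
Step 2: insert 36 -> lo=[36] (size 1, max 36) hi=[36] (size 1, min 36) -> median=36
Step 3: insert 21 -> lo=[21, 36] (size 2, max 36) hi=[36] (size 1, min 36) -> median=36

Answer: 36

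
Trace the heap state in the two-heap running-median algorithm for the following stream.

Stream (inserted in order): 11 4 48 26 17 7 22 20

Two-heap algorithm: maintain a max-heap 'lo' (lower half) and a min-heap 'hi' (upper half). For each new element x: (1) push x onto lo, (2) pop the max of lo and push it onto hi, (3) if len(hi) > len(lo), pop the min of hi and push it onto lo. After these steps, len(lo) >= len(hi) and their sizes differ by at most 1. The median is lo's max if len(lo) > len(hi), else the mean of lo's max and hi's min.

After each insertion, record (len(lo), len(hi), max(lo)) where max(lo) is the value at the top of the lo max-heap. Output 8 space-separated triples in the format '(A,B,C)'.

Step 1: insert 11 -> lo=[11] hi=[] -> (len(lo)=1, len(hi)=0, max(lo)=11)
Step 2: insert 4 -> lo=[4] hi=[11] -> (len(lo)=1, len(hi)=1, max(lo)=4)
Step 3: insert 48 -> lo=[4, 11] hi=[48] -> (len(lo)=2, len(hi)=1, max(lo)=11)
Step 4: insert 26 -> lo=[4, 11] hi=[26, 48] -> (len(lo)=2, len(hi)=2, max(lo)=11)
Step 5: insert 17 -> lo=[4, 11, 17] hi=[26, 48] -> (len(lo)=3, len(hi)=2, max(lo)=17)
Step 6: insert 7 -> lo=[4, 7, 11] hi=[17, 26, 48] -> (len(lo)=3, len(hi)=3, max(lo)=11)
Step 7: insert 22 -> lo=[4, 7, 11, 17] hi=[22, 26, 48] -> (len(lo)=4, len(hi)=3, max(lo)=17)
Step 8: insert 20 -> lo=[4, 7, 11, 17] hi=[20, 22, 26, 48] -> (len(lo)=4, len(hi)=4, max(lo)=17)

Answer: (1,0,11) (1,1,4) (2,1,11) (2,2,11) (3,2,17) (3,3,11) (4,3,17) (4,4,17)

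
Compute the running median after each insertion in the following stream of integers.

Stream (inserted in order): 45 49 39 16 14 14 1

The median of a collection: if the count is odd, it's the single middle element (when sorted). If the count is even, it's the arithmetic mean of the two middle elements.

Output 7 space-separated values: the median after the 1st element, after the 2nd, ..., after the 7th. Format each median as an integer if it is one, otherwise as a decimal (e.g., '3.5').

Step 1: insert 45 -> lo=[45] (size 1, max 45) hi=[] (size 0) -> median=45
Step 2: insert 49 -> lo=[45] (size 1, max 45) hi=[49] (size 1, min 49) -> median=47
Step 3: insert 39 -> lo=[39, 45] (size 2, max 45) hi=[49] (size 1, min 49) -> median=45
Step 4: insert 16 -> lo=[16, 39] (size 2, max 39) hi=[45, 49] (size 2, min 45) -> median=42
Step 5: insert 14 -> lo=[14, 16, 39] (size 3, max 39) hi=[45, 49] (size 2, min 45) -> median=39
Step 6: insert 14 -> lo=[14, 14, 16] (size 3, max 16) hi=[39, 45, 49] (size 3, min 39) -> median=27.5
Step 7: insert 1 -> lo=[1, 14, 14, 16] (size 4, max 16) hi=[39, 45, 49] (size 3, min 39) -> median=16

Answer: 45 47 45 42 39 27.5 16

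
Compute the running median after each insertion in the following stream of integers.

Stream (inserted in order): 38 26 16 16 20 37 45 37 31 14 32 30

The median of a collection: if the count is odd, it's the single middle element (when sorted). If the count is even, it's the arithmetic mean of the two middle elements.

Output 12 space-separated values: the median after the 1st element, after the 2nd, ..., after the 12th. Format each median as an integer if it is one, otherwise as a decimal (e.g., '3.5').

Step 1: insert 38 -> lo=[38] (size 1, max 38) hi=[] (size 0) -> median=38
Step 2: insert 26 -> lo=[26] (size 1, max 26) hi=[38] (size 1, min 38) -> median=32
Step 3: insert 16 -> lo=[16, 26] (size 2, max 26) hi=[38] (size 1, min 38) -> median=26
Step 4: insert 16 -> lo=[16, 16] (size 2, max 16) hi=[26, 38] (size 2, min 26) -> median=21
Step 5: insert 20 -> lo=[16, 16, 20] (size 3, max 20) hi=[26, 38] (size 2, min 26) -> median=20
Step 6: insert 37 -> lo=[16, 16, 20] (size 3, max 20) hi=[26, 37, 38] (size 3, min 26) -> median=23
Step 7: insert 45 -> lo=[16, 16, 20, 26] (size 4, max 26) hi=[37, 38, 45] (size 3, min 37) -> median=26
Step 8: insert 37 -> lo=[16, 16, 20, 26] (size 4, max 26) hi=[37, 37, 38, 45] (size 4, min 37) -> median=31.5
Step 9: insert 31 -> lo=[16, 16, 20, 26, 31] (size 5, max 31) hi=[37, 37, 38, 45] (size 4, min 37) -> median=31
Step 10: insert 14 -> lo=[14, 16, 16, 20, 26] (size 5, max 26) hi=[31, 37, 37, 38, 45] (size 5, min 31) -> median=28.5
Step 11: insert 32 -> lo=[14, 16, 16, 20, 26, 31] (size 6, max 31) hi=[32, 37, 37, 38, 45] (size 5, min 32) -> median=31
Step 12: insert 30 -> lo=[14, 16, 16, 20, 26, 30] (size 6, max 30) hi=[31, 32, 37, 37, 38, 45] (size 6, min 31) -> median=30.5

Answer: 38 32 26 21 20 23 26 31.5 31 28.5 31 30.5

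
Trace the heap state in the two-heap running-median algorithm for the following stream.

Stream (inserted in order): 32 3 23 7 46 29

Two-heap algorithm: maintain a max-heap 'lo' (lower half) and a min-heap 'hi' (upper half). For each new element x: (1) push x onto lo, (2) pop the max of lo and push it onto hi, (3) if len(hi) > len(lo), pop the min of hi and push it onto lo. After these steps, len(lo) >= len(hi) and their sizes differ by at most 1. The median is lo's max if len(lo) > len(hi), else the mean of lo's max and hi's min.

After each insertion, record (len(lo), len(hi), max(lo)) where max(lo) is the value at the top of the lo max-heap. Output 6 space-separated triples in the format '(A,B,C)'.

Step 1: insert 32 -> lo=[32] hi=[] -> (len(lo)=1, len(hi)=0, max(lo)=32)
Step 2: insert 3 -> lo=[3] hi=[32] -> (len(lo)=1, len(hi)=1, max(lo)=3)
Step 3: insert 23 -> lo=[3, 23] hi=[32] -> (len(lo)=2, len(hi)=1, max(lo)=23)
Step 4: insert 7 -> lo=[3, 7] hi=[23, 32] -> (len(lo)=2, len(hi)=2, max(lo)=7)
Step 5: insert 46 -> lo=[3, 7, 23] hi=[32, 46] -> (len(lo)=3, len(hi)=2, max(lo)=23)
Step 6: insert 29 -> lo=[3, 7, 23] hi=[29, 32, 46] -> (len(lo)=3, len(hi)=3, max(lo)=23)

Answer: (1,0,32) (1,1,3) (2,1,23) (2,2,7) (3,2,23) (3,3,23)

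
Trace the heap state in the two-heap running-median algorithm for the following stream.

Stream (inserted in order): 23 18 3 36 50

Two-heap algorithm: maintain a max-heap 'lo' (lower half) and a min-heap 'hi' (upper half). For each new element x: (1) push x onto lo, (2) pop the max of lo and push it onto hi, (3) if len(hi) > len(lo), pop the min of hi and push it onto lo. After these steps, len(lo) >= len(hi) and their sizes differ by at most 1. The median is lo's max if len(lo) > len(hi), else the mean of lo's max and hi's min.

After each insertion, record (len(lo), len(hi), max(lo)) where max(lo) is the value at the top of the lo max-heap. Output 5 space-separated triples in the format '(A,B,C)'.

Answer: (1,0,23) (1,1,18) (2,1,18) (2,2,18) (3,2,23)

Derivation:
Step 1: insert 23 -> lo=[23] hi=[] -> (len(lo)=1, len(hi)=0, max(lo)=23)
Step 2: insert 18 -> lo=[18] hi=[23] -> (len(lo)=1, len(hi)=1, max(lo)=18)
Step 3: insert 3 -> lo=[3, 18] hi=[23] -> (len(lo)=2, len(hi)=1, max(lo)=18)
Step 4: insert 36 -> lo=[3, 18] hi=[23, 36] -> (len(lo)=2, len(hi)=2, max(lo)=18)
Step 5: insert 50 -> lo=[3, 18, 23] hi=[36, 50] -> (len(lo)=3, len(hi)=2, max(lo)=23)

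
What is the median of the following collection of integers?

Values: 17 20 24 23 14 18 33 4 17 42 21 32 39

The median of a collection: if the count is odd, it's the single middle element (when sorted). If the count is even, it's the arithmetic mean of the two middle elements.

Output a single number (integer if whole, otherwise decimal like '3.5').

Answer: 21

Derivation:
Step 1: insert 17 -> lo=[17] (size 1, max 17) hi=[] (size 0) -> median=17
Step 2: insert 20 -> lo=[17] (size 1, max 17) hi=[20] (size 1, min 20) -> median=18.5
Step 3: insert 24 -> lo=[17, 20] (size 2, max 20) hi=[24] (size 1, min 24) -> median=20
Step 4: insert 23 -> lo=[17, 20] (size 2, max 20) hi=[23, 24] (size 2, min 23) -> median=21.5
Step 5: insert 14 -> lo=[14, 17, 20] (size 3, max 20) hi=[23, 24] (size 2, min 23) -> median=20
Step 6: insert 18 -> lo=[14, 17, 18] (size 3, max 18) hi=[20, 23, 24] (size 3, min 20) -> median=19
Step 7: insert 33 -> lo=[14, 17, 18, 20] (size 4, max 20) hi=[23, 24, 33] (size 3, min 23) -> median=20
Step 8: insert 4 -> lo=[4, 14, 17, 18] (size 4, max 18) hi=[20, 23, 24, 33] (size 4, min 20) -> median=19
Step 9: insert 17 -> lo=[4, 14, 17, 17, 18] (size 5, max 18) hi=[20, 23, 24, 33] (size 4, min 20) -> median=18
Step 10: insert 42 -> lo=[4, 14, 17, 17, 18] (size 5, max 18) hi=[20, 23, 24, 33, 42] (size 5, min 20) -> median=19
Step 11: insert 21 -> lo=[4, 14, 17, 17, 18, 20] (size 6, max 20) hi=[21, 23, 24, 33, 42] (size 5, min 21) -> median=20
Step 12: insert 32 -> lo=[4, 14, 17, 17, 18, 20] (size 6, max 20) hi=[21, 23, 24, 32, 33, 42] (size 6, min 21) -> median=20.5
Step 13: insert 39 -> lo=[4, 14, 17, 17, 18, 20, 21] (size 7, max 21) hi=[23, 24, 32, 33, 39, 42] (size 6, min 23) -> median=21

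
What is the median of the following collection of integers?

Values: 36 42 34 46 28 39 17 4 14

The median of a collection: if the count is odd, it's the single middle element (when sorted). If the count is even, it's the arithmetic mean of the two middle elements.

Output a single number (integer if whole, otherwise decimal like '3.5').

Step 1: insert 36 -> lo=[36] (size 1, max 36) hi=[] (size 0) -> median=36
Step 2: insert 42 -> lo=[36] (size 1, max 36) hi=[42] (size 1, min 42) -> median=39
Step 3: insert 34 -> lo=[34, 36] (size 2, max 36) hi=[42] (size 1, min 42) -> median=36
Step 4: insert 46 -> lo=[34, 36] (size 2, max 36) hi=[42, 46] (size 2, min 42) -> median=39
Step 5: insert 28 -> lo=[28, 34, 36] (size 3, max 36) hi=[42, 46] (size 2, min 42) -> median=36
Step 6: insert 39 -> lo=[28, 34, 36] (size 3, max 36) hi=[39, 42, 46] (size 3, min 39) -> median=37.5
Step 7: insert 17 -> lo=[17, 28, 34, 36] (size 4, max 36) hi=[39, 42, 46] (size 3, min 39) -> median=36
Step 8: insert 4 -> lo=[4, 17, 28, 34] (size 4, max 34) hi=[36, 39, 42, 46] (size 4, min 36) -> median=35
Step 9: insert 14 -> lo=[4, 14, 17, 28, 34] (size 5, max 34) hi=[36, 39, 42, 46] (size 4, min 36) -> median=34

Answer: 34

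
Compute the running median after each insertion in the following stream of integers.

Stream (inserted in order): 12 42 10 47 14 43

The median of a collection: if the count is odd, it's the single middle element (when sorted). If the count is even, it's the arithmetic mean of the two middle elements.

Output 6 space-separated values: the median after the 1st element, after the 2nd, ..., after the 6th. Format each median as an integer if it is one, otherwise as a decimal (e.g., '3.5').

Answer: 12 27 12 27 14 28

Derivation:
Step 1: insert 12 -> lo=[12] (size 1, max 12) hi=[] (size 0) -> median=12
Step 2: insert 42 -> lo=[12] (size 1, max 12) hi=[42] (size 1, min 42) -> median=27
Step 3: insert 10 -> lo=[10, 12] (size 2, max 12) hi=[42] (size 1, min 42) -> median=12
Step 4: insert 47 -> lo=[10, 12] (size 2, max 12) hi=[42, 47] (size 2, min 42) -> median=27
Step 5: insert 14 -> lo=[10, 12, 14] (size 3, max 14) hi=[42, 47] (size 2, min 42) -> median=14
Step 6: insert 43 -> lo=[10, 12, 14] (size 3, max 14) hi=[42, 43, 47] (size 3, min 42) -> median=28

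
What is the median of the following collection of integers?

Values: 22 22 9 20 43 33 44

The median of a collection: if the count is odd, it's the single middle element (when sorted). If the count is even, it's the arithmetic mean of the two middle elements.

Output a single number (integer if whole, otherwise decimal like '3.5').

Answer: 22

Derivation:
Step 1: insert 22 -> lo=[22] (size 1, max 22) hi=[] (size 0) -> median=22
Step 2: insert 22 -> lo=[22] (size 1, max 22) hi=[22] (size 1, min 22) -> median=22
Step 3: insert 9 -> lo=[9, 22] (size 2, max 22) hi=[22] (size 1, min 22) -> median=22
Step 4: insert 20 -> lo=[9, 20] (size 2, max 20) hi=[22, 22] (size 2, min 22) -> median=21
Step 5: insert 43 -> lo=[9, 20, 22] (size 3, max 22) hi=[22, 43] (size 2, min 22) -> median=22
Step 6: insert 33 -> lo=[9, 20, 22] (size 3, max 22) hi=[22, 33, 43] (size 3, min 22) -> median=22
Step 7: insert 44 -> lo=[9, 20, 22, 22] (size 4, max 22) hi=[33, 43, 44] (size 3, min 33) -> median=22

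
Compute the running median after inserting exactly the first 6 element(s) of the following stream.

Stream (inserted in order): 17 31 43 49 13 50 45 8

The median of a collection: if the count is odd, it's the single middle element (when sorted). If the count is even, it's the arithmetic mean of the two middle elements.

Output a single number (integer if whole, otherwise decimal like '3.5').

Answer: 37

Derivation:
Step 1: insert 17 -> lo=[17] (size 1, max 17) hi=[] (size 0) -> median=17
Step 2: insert 31 -> lo=[17] (size 1, max 17) hi=[31] (size 1, min 31) -> median=24
Step 3: insert 43 -> lo=[17, 31] (size 2, max 31) hi=[43] (size 1, min 43) -> median=31
Step 4: insert 49 -> lo=[17, 31] (size 2, max 31) hi=[43, 49] (size 2, min 43) -> median=37
Step 5: insert 13 -> lo=[13, 17, 31] (size 3, max 31) hi=[43, 49] (size 2, min 43) -> median=31
Step 6: insert 50 -> lo=[13, 17, 31] (size 3, max 31) hi=[43, 49, 50] (size 3, min 43) -> median=37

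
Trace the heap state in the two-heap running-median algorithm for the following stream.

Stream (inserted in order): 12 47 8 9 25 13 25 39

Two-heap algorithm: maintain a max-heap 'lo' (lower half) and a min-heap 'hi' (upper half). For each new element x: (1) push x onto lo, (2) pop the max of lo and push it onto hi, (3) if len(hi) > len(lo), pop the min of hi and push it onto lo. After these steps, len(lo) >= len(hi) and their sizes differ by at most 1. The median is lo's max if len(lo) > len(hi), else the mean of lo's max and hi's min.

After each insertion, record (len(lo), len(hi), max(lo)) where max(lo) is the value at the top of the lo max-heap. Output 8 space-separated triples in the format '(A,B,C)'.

Answer: (1,0,12) (1,1,12) (2,1,12) (2,2,9) (3,2,12) (3,3,12) (4,3,13) (4,4,13)

Derivation:
Step 1: insert 12 -> lo=[12] hi=[] -> (len(lo)=1, len(hi)=0, max(lo)=12)
Step 2: insert 47 -> lo=[12] hi=[47] -> (len(lo)=1, len(hi)=1, max(lo)=12)
Step 3: insert 8 -> lo=[8, 12] hi=[47] -> (len(lo)=2, len(hi)=1, max(lo)=12)
Step 4: insert 9 -> lo=[8, 9] hi=[12, 47] -> (len(lo)=2, len(hi)=2, max(lo)=9)
Step 5: insert 25 -> lo=[8, 9, 12] hi=[25, 47] -> (len(lo)=3, len(hi)=2, max(lo)=12)
Step 6: insert 13 -> lo=[8, 9, 12] hi=[13, 25, 47] -> (len(lo)=3, len(hi)=3, max(lo)=12)
Step 7: insert 25 -> lo=[8, 9, 12, 13] hi=[25, 25, 47] -> (len(lo)=4, len(hi)=3, max(lo)=13)
Step 8: insert 39 -> lo=[8, 9, 12, 13] hi=[25, 25, 39, 47] -> (len(lo)=4, len(hi)=4, max(lo)=13)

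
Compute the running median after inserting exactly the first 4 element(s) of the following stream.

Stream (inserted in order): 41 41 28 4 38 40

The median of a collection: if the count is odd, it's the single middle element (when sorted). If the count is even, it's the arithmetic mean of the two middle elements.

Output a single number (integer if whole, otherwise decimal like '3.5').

Answer: 34.5

Derivation:
Step 1: insert 41 -> lo=[41] (size 1, max 41) hi=[] (size 0) -> median=41
Step 2: insert 41 -> lo=[41] (size 1, max 41) hi=[41] (size 1, min 41) -> median=41
Step 3: insert 28 -> lo=[28, 41] (size 2, max 41) hi=[41] (size 1, min 41) -> median=41
Step 4: insert 4 -> lo=[4, 28] (size 2, max 28) hi=[41, 41] (size 2, min 41) -> median=34.5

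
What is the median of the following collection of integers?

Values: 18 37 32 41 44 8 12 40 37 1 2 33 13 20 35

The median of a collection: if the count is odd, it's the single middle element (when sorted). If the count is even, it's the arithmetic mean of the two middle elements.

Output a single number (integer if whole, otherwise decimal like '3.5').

Answer: 32

Derivation:
Step 1: insert 18 -> lo=[18] (size 1, max 18) hi=[] (size 0) -> median=18
Step 2: insert 37 -> lo=[18] (size 1, max 18) hi=[37] (size 1, min 37) -> median=27.5
Step 3: insert 32 -> lo=[18, 32] (size 2, max 32) hi=[37] (size 1, min 37) -> median=32
Step 4: insert 41 -> lo=[18, 32] (size 2, max 32) hi=[37, 41] (size 2, min 37) -> median=34.5
Step 5: insert 44 -> lo=[18, 32, 37] (size 3, max 37) hi=[41, 44] (size 2, min 41) -> median=37
Step 6: insert 8 -> lo=[8, 18, 32] (size 3, max 32) hi=[37, 41, 44] (size 3, min 37) -> median=34.5
Step 7: insert 12 -> lo=[8, 12, 18, 32] (size 4, max 32) hi=[37, 41, 44] (size 3, min 37) -> median=32
Step 8: insert 40 -> lo=[8, 12, 18, 32] (size 4, max 32) hi=[37, 40, 41, 44] (size 4, min 37) -> median=34.5
Step 9: insert 37 -> lo=[8, 12, 18, 32, 37] (size 5, max 37) hi=[37, 40, 41, 44] (size 4, min 37) -> median=37
Step 10: insert 1 -> lo=[1, 8, 12, 18, 32] (size 5, max 32) hi=[37, 37, 40, 41, 44] (size 5, min 37) -> median=34.5
Step 11: insert 2 -> lo=[1, 2, 8, 12, 18, 32] (size 6, max 32) hi=[37, 37, 40, 41, 44] (size 5, min 37) -> median=32
Step 12: insert 33 -> lo=[1, 2, 8, 12, 18, 32] (size 6, max 32) hi=[33, 37, 37, 40, 41, 44] (size 6, min 33) -> median=32.5
Step 13: insert 13 -> lo=[1, 2, 8, 12, 13, 18, 32] (size 7, max 32) hi=[33, 37, 37, 40, 41, 44] (size 6, min 33) -> median=32
Step 14: insert 20 -> lo=[1, 2, 8, 12, 13, 18, 20] (size 7, max 20) hi=[32, 33, 37, 37, 40, 41, 44] (size 7, min 32) -> median=26
Step 15: insert 35 -> lo=[1, 2, 8, 12, 13, 18, 20, 32] (size 8, max 32) hi=[33, 35, 37, 37, 40, 41, 44] (size 7, min 33) -> median=32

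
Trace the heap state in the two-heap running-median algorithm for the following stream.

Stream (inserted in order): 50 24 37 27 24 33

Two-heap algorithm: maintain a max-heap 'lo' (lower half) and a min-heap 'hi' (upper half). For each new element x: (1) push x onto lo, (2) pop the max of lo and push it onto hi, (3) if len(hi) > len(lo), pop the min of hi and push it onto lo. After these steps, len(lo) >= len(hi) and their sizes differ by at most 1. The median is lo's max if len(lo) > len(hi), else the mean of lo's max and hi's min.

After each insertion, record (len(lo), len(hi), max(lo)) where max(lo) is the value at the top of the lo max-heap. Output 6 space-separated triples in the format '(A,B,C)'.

Step 1: insert 50 -> lo=[50] hi=[] -> (len(lo)=1, len(hi)=0, max(lo)=50)
Step 2: insert 24 -> lo=[24] hi=[50] -> (len(lo)=1, len(hi)=1, max(lo)=24)
Step 3: insert 37 -> lo=[24, 37] hi=[50] -> (len(lo)=2, len(hi)=1, max(lo)=37)
Step 4: insert 27 -> lo=[24, 27] hi=[37, 50] -> (len(lo)=2, len(hi)=2, max(lo)=27)
Step 5: insert 24 -> lo=[24, 24, 27] hi=[37, 50] -> (len(lo)=3, len(hi)=2, max(lo)=27)
Step 6: insert 33 -> lo=[24, 24, 27] hi=[33, 37, 50] -> (len(lo)=3, len(hi)=3, max(lo)=27)

Answer: (1,0,50) (1,1,24) (2,1,37) (2,2,27) (3,2,27) (3,3,27)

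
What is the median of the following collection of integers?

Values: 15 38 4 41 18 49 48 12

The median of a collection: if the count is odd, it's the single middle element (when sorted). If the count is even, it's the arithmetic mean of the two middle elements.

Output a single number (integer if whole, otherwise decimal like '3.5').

Answer: 28

Derivation:
Step 1: insert 15 -> lo=[15] (size 1, max 15) hi=[] (size 0) -> median=15
Step 2: insert 38 -> lo=[15] (size 1, max 15) hi=[38] (size 1, min 38) -> median=26.5
Step 3: insert 4 -> lo=[4, 15] (size 2, max 15) hi=[38] (size 1, min 38) -> median=15
Step 4: insert 41 -> lo=[4, 15] (size 2, max 15) hi=[38, 41] (size 2, min 38) -> median=26.5
Step 5: insert 18 -> lo=[4, 15, 18] (size 3, max 18) hi=[38, 41] (size 2, min 38) -> median=18
Step 6: insert 49 -> lo=[4, 15, 18] (size 3, max 18) hi=[38, 41, 49] (size 3, min 38) -> median=28
Step 7: insert 48 -> lo=[4, 15, 18, 38] (size 4, max 38) hi=[41, 48, 49] (size 3, min 41) -> median=38
Step 8: insert 12 -> lo=[4, 12, 15, 18] (size 4, max 18) hi=[38, 41, 48, 49] (size 4, min 38) -> median=28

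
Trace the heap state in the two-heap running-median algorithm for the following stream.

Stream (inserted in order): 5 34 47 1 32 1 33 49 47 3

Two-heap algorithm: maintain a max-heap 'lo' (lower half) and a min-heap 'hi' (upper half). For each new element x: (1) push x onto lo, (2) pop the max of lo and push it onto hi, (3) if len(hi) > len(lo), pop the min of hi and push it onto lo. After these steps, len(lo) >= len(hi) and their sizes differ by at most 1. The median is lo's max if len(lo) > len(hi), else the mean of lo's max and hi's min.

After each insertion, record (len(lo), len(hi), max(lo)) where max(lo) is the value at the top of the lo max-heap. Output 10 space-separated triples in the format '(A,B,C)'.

Answer: (1,0,5) (1,1,5) (2,1,34) (2,2,5) (3,2,32) (3,3,5) (4,3,32) (4,4,32) (5,4,33) (5,5,32)

Derivation:
Step 1: insert 5 -> lo=[5] hi=[] -> (len(lo)=1, len(hi)=0, max(lo)=5)
Step 2: insert 34 -> lo=[5] hi=[34] -> (len(lo)=1, len(hi)=1, max(lo)=5)
Step 3: insert 47 -> lo=[5, 34] hi=[47] -> (len(lo)=2, len(hi)=1, max(lo)=34)
Step 4: insert 1 -> lo=[1, 5] hi=[34, 47] -> (len(lo)=2, len(hi)=2, max(lo)=5)
Step 5: insert 32 -> lo=[1, 5, 32] hi=[34, 47] -> (len(lo)=3, len(hi)=2, max(lo)=32)
Step 6: insert 1 -> lo=[1, 1, 5] hi=[32, 34, 47] -> (len(lo)=3, len(hi)=3, max(lo)=5)
Step 7: insert 33 -> lo=[1, 1, 5, 32] hi=[33, 34, 47] -> (len(lo)=4, len(hi)=3, max(lo)=32)
Step 8: insert 49 -> lo=[1, 1, 5, 32] hi=[33, 34, 47, 49] -> (len(lo)=4, len(hi)=4, max(lo)=32)
Step 9: insert 47 -> lo=[1, 1, 5, 32, 33] hi=[34, 47, 47, 49] -> (len(lo)=5, len(hi)=4, max(lo)=33)
Step 10: insert 3 -> lo=[1, 1, 3, 5, 32] hi=[33, 34, 47, 47, 49] -> (len(lo)=5, len(hi)=5, max(lo)=32)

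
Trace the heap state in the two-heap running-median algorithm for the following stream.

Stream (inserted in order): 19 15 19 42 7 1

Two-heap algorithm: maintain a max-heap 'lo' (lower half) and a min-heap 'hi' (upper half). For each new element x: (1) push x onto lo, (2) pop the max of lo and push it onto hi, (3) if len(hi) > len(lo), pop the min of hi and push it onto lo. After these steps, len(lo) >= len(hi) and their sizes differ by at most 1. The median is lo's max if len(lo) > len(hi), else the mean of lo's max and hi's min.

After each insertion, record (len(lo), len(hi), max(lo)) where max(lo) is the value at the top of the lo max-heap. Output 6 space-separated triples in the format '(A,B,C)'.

Answer: (1,0,19) (1,1,15) (2,1,19) (2,2,19) (3,2,19) (3,3,15)

Derivation:
Step 1: insert 19 -> lo=[19] hi=[] -> (len(lo)=1, len(hi)=0, max(lo)=19)
Step 2: insert 15 -> lo=[15] hi=[19] -> (len(lo)=1, len(hi)=1, max(lo)=15)
Step 3: insert 19 -> lo=[15, 19] hi=[19] -> (len(lo)=2, len(hi)=1, max(lo)=19)
Step 4: insert 42 -> lo=[15, 19] hi=[19, 42] -> (len(lo)=2, len(hi)=2, max(lo)=19)
Step 5: insert 7 -> lo=[7, 15, 19] hi=[19, 42] -> (len(lo)=3, len(hi)=2, max(lo)=19)
Step 6: insert 1 -> lo=[1, 7, 15] hi=[19, 19, 42] -> (len(lo)=3, len(hi)=3, max(lo)=15)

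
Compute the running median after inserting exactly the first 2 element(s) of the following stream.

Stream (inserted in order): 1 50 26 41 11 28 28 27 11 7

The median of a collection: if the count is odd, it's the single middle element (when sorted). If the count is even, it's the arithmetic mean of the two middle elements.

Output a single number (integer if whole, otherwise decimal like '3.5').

Answer: 25.5

Derivation:
Step 1: insert 1 -> lo=[1] (size 1, max 1) hi=[] (size 0) -> median=1
Step 2: insert 50 -> lo=[1] (size 1, max 1) hi=[50] (size 1, min 50) -> median=25.5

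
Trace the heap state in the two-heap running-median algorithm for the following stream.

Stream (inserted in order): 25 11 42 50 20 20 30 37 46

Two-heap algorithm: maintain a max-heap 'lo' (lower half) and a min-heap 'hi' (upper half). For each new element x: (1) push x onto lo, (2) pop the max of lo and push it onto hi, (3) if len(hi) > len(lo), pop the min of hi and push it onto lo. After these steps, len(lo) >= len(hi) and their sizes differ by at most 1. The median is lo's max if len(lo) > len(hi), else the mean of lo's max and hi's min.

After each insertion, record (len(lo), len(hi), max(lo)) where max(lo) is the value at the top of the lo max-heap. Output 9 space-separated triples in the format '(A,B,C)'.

Step 1: insert 25 -> lo=[25] hi=[] -> (len(lo)=1, len(hi)=0, max(lo)=25)
Step 2: insert 11 -> lo=[11] hi=[25] -> (len(lo)=1, len(hi)=1, max(lo)=11)
Step 3: insert 42 -> lo=[11, 25] hi=[42] -> (len(lo)=2, len(hi)=1, max(lo)=25)
Step 4: insert 50 -> lo=[11, 25] hi=[42, 50] -> (len(lo)=2, len(hi)=2, max(lo)=25)
Step 5: insert 20 -> lo=[11, 20, 25] hi=[42, 50] -> (len(lo)=3, len(hi)=2, max(lo)=25)
Step 6: insert 20 -> lo=[11, 20, 20] hi=[25, 42, 50] -> (len(lo)=3, len(hi)=3, max(lo)=20)
Step 7: insert 30 -> lo=[11, 20, 20, 25] hi=[30, 42, 50] -> (len(lo)=4, len(hi)=3, max(lo)=25)
Step 8: insert 37 -> lo=[11, 20, 20, 25] hi=[30, 37, 42, 50] -> (len(lo)=4, len(hi)=4, max(lo)=25)
Step 9: insert 46 -> lo=[11, 20, 20, 25, 30] hi=[37, 42, 46, 50] -> (len(lo)=5, len(hi)=4, max(lo)=30)

Answer: (1,0,25) (1,1,11) (2,1,25) (2,2,25) (3,2,25) (3,3,20) (4,3,25) (4,4,25) (5,4,30)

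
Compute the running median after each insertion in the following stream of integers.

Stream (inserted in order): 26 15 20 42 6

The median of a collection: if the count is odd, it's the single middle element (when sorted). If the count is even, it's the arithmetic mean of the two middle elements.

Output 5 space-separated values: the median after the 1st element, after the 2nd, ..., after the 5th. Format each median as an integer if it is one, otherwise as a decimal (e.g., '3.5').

Answer: 26 20.5 20 23 20

Derivation:
Step 1: insert 26 -> lo=[26] (size 1, max 26) hi=[] (size 0) -> median=26
Step 2: insert 15 -> lo=[15] (size 1, max 15) hi=[26] (size 1, min 26) -> median=20.5
Step 3: insert 20 -> lo=[15, 20] (size 2, max 20) hi=[26] (size 1, min 26) -> median=20
Step 4: insert 42 -> lo=[15, 20] (size 2, max 20) hi=[26, 42] (size 2, min 26) -> median=23
Step 5: insert 6 -> lo=[6, 15, 20] (size 3, max 20) hi=[26, 42] (size 2, min 26) -> median=20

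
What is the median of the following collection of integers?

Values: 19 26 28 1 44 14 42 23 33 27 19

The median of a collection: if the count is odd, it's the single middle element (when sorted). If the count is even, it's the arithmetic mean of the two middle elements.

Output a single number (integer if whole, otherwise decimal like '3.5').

Answer: 26

Derivation:
Step 1: insert 19 -> lo=[19] (size 1, max 19) hi=[] (size 0) -> median=19
Step 2: insert 26 -> lo=[19] (size 1, max 19) hi=[26] (size 1, min 26) -> median=22.5
Step 3: insert 28 -> lo=[19, 26] (size 2, max 26) hi=[28] (size 1, min 28) -> median=26
Step 4: insert 1 -> lo=[1, 19] (size 2, max 19) hi=[26, 28] (size 2, min 26) -> median=22.5
Step 5: insert 44 -> lo=[1, 19, 26] (size 3, max 26) hi=[28, 44] (size 2, min 28) -> median=26
Step 6: insert 14 -> lo=[1, 14, 19] (size 3, max 19) hi=[26, 28, 44] (size 3, min 26) -> median=22.5
Step 7: insert 42 -> lo=[1, 14, 19, 26] (size 4, max 26) hi=[28, 42, 44] (size 3, min 28) -> median=26
Step 8: insert 23 -> lo=[1, 14, 19, 23] (size 4, max 23) hi=[26, 28, 42, 44] (size 4, min 26) -> median=24.5
Step 9: insert 33 -> lo=[1, 14, 19, 23, 26] (size 5, max 26) hi=[28, 33, 42, 44] (size 4, min 28) -> median=26
Step 10: insert 27 -> lo=[1, 14, 19, 23, 26] (size 5, max 26) hi=[27, 28, 33, 42, 44] (size 5, min 27) -> median=26.5
Step 11: insert 19 -> lo=[1, 14, 19, 19, 23, 26] (size 6, max 26) hi=[27, 28, 33, 42, 44] (size 5, min 27) -> median=26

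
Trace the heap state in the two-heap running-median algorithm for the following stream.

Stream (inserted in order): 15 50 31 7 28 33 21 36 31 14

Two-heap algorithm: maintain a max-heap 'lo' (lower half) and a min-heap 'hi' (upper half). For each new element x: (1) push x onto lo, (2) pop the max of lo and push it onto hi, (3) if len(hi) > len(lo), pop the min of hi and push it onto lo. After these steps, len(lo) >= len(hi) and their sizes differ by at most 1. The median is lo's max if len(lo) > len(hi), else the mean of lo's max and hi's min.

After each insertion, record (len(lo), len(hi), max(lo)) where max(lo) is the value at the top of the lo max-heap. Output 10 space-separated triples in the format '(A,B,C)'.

Answer: (1,0,15) (1,1,15) (2,1,31) (2,2,15) (3,2,28) (3,3,28) (4,3,28) (4,4,28) (5,4,31) (5,5,28)

Derivation:
Step 1: insert 15 -> lo=[15] hi=[] -> (len(lo)=1, len(hi)=0, max(lo)=15)
Step 2: insert 50 -> lo=[15] hi=[50] -> (len(lo)=1, len(hi)=1, max(lo)=15)
Step 3: insert 31 -> lo=[15, 31] hi=[50] -> (len(lo)=2, len(hi)=1, max(lo)=31)
Step 4: insert 7 -> lo=[7, 15] hi=[31, 50] -> (len(lo)=2, len(hi)=2, max(lo)=15)
Step 5: insert 28 -> lo=[7, 15, 28] hi=[31, 50] -> (len(lo)=3, len(hi)=2, max(lo)=28)
Step 6: insert 33 -> lo=[7, 15, 28] hi=[31, 33, 50] -> (len(lo)=3, len(hi)=3, max(lo)=28)
Step 7: insert 21 -> lo=[7, 15, 21, 28] hi=[31, 33, 50] -> (len(lo)=4, len(hi)=3, max(lo)=28)
Step 8: insert 36 -> lo=[7, 15, 21, 28] hi=[31, 33, 36, 50] -> (len(lo)=4, len(hi)=4, max(lo)=28)
Step 9: insert 31 -> lo=[7, 15, 21, 28, 31] hi=[31, 33, 36, 50] -> (len(lo)=5, len(hi)=4, max(lo)=31)
Step 10: insert 14 -> lo=[7, 14, 15, 21, 28] hi=[31, 31, 33, 36, 50] -> (len(lo)=5, len(hi)=5, max(lo)=28)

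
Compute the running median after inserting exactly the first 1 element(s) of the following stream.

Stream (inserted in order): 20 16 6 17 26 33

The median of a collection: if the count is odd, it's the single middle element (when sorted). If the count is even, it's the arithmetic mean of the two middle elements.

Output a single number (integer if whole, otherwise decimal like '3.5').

Answer: 20

Derivation:
Step 1: insert 20 -> lo=[20] (size 1, max 20) hi=[] (size 0) -> median=20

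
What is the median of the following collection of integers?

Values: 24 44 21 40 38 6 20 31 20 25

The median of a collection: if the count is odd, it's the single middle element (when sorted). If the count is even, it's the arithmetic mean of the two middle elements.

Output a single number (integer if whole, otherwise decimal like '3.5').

Step 1: insert 24 -> lo=[24] (size 1, max 24) hi=[] (size 0) -> median=24
Step 2: insert 44 -> lo=[24] (size 1, max 24) hi=[44] (size 1, min 44) -> median=34
Step 3: insert 21 -> lo=[21, 24] (size 2, max 24) hi=[44] (size 1, min 44) -> median=24
Step 4: insert 40 -> lo=[21, 24] (size 2, max 24) hi=[40, 44] (size 2, min 40) -> median=32
Step 5: insert 38 -> lo=[21, 24, 38] (size 3, max 38) hi=[40, 44] (size 2, min 40) -> median=38
Step 6: insert 6 -> lo=[6, 21, 24] (size 3, max 24) hi=[38, 40, 44] (size 3, min 38) -> median=31
Step 7: insert 20 -> lo=[6, 20, 21, 24] (size 4, max 24) hi=[38, 40, 44] (size 3, min 38) -> median=24
Step 8: insert 31 -> lo=[6, 20, 21, 24] (size 4, max 24) hi=[31, 38, 40, 44] (size 4, min 31) -> median=27.5
Step 9: insert 20 -> lo=[6, 20, 20, 21, 24] (size 5, max 24) hi=[31, 38, 40, 44] (size 4, min 31) -> median=24
Step 10: insert 25 -> lo=[6, 20, 20, 21, 24] (size 5, max 24) hi=[25, 31, 38, 40, 44] (size 5, min 25) -> median=24.5

Answer: 24.5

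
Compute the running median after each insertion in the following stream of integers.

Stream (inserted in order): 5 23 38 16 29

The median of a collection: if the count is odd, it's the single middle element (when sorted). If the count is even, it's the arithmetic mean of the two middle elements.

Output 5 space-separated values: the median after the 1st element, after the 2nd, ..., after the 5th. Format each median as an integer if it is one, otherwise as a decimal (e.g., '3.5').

Answer: 5 14 23 19.5 23

Derivation:
Step 1: insert 5 -> lo=[5] (size 1, max 5) hi=[] (size 0) -> median=5
Step 2: insert 23 -> lo=[5] (size 1, max 5) hi=[23] (size 1, min 23) -> median=14
Step 3: insert 38 -> lo=[5, 23] (size 2, max 23) hi=[38] (size 1, min 38) -> median=23
Step 4: insert 16 -> lo=[5, 16] (size 2, max 16) hi=[23, 38] (size 2, min 23) -> median=19.5
Step 5: insert 29 -> lo=[5, 16, 23] (size 3, max 23) hi=[29, 38] (size 2, min 29) -> median=23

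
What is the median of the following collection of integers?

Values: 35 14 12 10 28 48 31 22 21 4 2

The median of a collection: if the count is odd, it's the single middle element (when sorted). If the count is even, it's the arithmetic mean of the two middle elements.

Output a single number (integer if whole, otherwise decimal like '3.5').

Answer: 21

Derivation:
Step 1: insert 35 -> lo=[35] (size 1, max 35) hi=[] (size 0) -> median=35
Step 2: insert 14 -> lo=[14] (size 1, max 14) hi=[35] (size 1, min 35) -> median=24.5
Step 3: insert 12 -> lo=[12, 14] (size 2, max 14) hi=[35] (size 1, min 35) -> median=14
Step 4: insert 10 -> lo=[10, 12] (size 2, max 12) hi=[14, 35] (size 2, min 14) -> median=13
Step 5: insert 28 -> lo=[10, 12, 14] (size 3, max 14) hi=[28, 35] (size 2, min 28) -> median=14
Step 6: insert 48 -> lo=[10, 12, 14] (size 3, max 14) hi=[28, 35, 48] (size 3, min 28) -> median=21
Step 7: insert 31 -> lo=[10, 12, 14, 28] (size 4, max 28) hi=[31, 35, 48] (size 3, min 31) -> median=28
Step 8: insert 22 -> lo=[10, 12, 14, 22] (size 4, max 22) hi=[28, 31, 35, 48] (size 4, min 28) -> median=25
Step 9: insert 21 -> lo=[10, 12, 14, 21, 22] (size 5, max 22) hi=[28, 31, 35, 48] (size 4, min 28) -> median=22
Step 10: insert 4 -> lo=[4, 10, 12, 14, 21] (size 5, max 21) hi=[22, 28, 31, 35, 48] (size 5, min 22) -> median=21.5
Step 11: insert 2 -> lo=[2, 4, 10, 12, 14, 21] (size 6, max 21) hi=[22, 28, 31, 35, 48] (size 5, min 22) -> median=21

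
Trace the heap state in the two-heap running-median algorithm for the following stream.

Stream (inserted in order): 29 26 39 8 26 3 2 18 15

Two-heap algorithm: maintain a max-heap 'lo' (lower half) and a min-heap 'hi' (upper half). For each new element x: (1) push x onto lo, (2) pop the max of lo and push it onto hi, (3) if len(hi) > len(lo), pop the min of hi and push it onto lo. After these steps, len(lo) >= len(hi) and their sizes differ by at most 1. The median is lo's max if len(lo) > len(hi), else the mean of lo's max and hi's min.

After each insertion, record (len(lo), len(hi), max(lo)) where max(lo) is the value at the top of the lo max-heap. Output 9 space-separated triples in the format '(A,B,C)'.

Answer: (1,0,29) (1,1,26) (2,1,29) (2,2,26) (3,2,26) (3,3,26) (4,3,26) (4,4,18) (5,4,18)

Derivation:
Step 1: insert 29 -> lo=[29] hi=[] -> (len(lo)=1, len(hi)=0, max(lo)=29)
Step 2: insert 26 -> lo=[26] hi=[29] -> (len(lo)=1, len(hi)=1, max(lo)=26)
Step 3: insert 39 -> lo=[26, 29] hi=[39] -> (len(lo)=2, len(hi)=1, max(lo)=29)
Step 4: insert 8 -> lo=[8, 26] hi=[29, 39] -> (len(lo)=2, len(hi)=2, max(lo)=26)
Step 5: insert 26 -> lo=[8, 26, 26] hi=[29, 39] -> (len(lo)=3, len(hi)=2, max(lo)=26)
Step 6: insert 3 -> lo=[3, 8, 26] hi=[26, 29, 39] -> (len(lo)=3, len(hi)=3, max(lo)=26)
Step 7: insert 2 -> lo=[2, 3, 8, 26] hi=[26, 29, 39] -> (len(lo)=4, len(hi)=3, max(lo)=26)
Step 8: insert 18 -> lo=[2, 3, 8, 18] hi=[26, 26, 29, 39] -> (len(lo)=4, len(hi)=4, max(lo)=18)
Step 9: insert 15 -> lo=[2, 3, 8, 15, 18] hi=[26, 26, 29, 39] -> (len(lo)=5, len(hi)=4, max(lo)=18)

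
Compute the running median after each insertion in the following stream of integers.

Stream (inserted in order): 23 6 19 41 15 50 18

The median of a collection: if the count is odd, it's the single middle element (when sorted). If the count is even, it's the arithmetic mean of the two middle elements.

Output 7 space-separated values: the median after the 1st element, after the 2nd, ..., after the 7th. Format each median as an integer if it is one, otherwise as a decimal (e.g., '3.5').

Step 1: insert 23 -> lo=[23] (size 1, max 23) hi=[] (size 0) -> median=23
Step 2: insert 6 -> lo=[6] (size 1, max 6) hi=[23] (size 1, min 23) -> median=14.5
Step 3: insert 19 -> lo=[6, 19] (size 2, max 19) hi=[23] (size 1, min 23) -> median=19
Step 4: insert 41 -> lo=[6, 19] (size 2, max 19) hi=[23, 41] (size 2, min 23) -> median=21
Step 5: insert 15 -> lo=[6, 15, 19] (size 3, max 19) hi=[23, 41] (size 2, min 23) -> median=19
Step 6: insert 50 -> lo=[6, 15, 19] (size 3, max 19) hi=[23, 41, 50] (size 3, min 23) -> median=21
Step 7: insert 18 -> lo=[6, 15, 18, 19] (size 4, max 19) hi=[23, 41, 50] (size 3, min 23) -> median=19

Answer: 23 14.5 19 21 19 21 19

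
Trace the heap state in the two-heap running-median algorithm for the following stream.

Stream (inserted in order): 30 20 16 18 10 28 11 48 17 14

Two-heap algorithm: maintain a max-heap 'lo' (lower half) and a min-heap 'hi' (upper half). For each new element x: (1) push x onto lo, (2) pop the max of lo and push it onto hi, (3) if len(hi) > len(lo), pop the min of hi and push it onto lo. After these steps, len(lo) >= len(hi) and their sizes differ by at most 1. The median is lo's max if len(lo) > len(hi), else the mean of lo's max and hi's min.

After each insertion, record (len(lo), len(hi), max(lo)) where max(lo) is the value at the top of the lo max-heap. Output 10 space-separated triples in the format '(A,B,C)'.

Step 1: insert 30 -> lo=[30] hi=[] -> (len(lo)=1, len(hi)=0, max(lo)=30)
Step 2: insert 20 -> lo=[20] hi=[30] -> (len(lo)=1, len(hi)=1, max(lo)=20)
Step 3: insert 16 -> lo=[16, 20] hi=[30] -> (len(lo)=2, len(hi)=1, max(lo)=20)
Step 4: insert 18 -> lo=[16, 18] hi=[20, 30] -> (len(lo)=2, len(hi)=2, max(lo)=18)
Step 5: insert 10 -> lo=[10, 16, 18] hi=[20, 30] -> (len(lo)=3, len(hi)=2, max(lo)=18)
Step 6: insert 28 -> lo=[10, 16, 18] hi=[20, 28, 30] -> (len(lo)=3, len(hi)=3, max(lo)=18)
Step 7: insert 11 -> lo=[10, 11, 16, 18] hi=[20, 28, 30] -> (len(lo)=4, len(hi)=3, max(lo)=18)
Step 8: insert 48 -> lo=[10, 11, 16, 18] hi=[20, 28, 30, 48] -> (len(lo)=4, len(hi)=4, max(lo)=18)
Step 9: insert 17 -> lo=[10, 11, 16, 17, 18] hi=[20, 28, 30, 48] -> (len(lo)=5, len(hi)=4, max(lo)=18)
Step 10: insert 14 -> lo=[10, 11, 14, 16, 17] hi=[18, 20, 28, 30, 48] -> (len(lo)=5, len(hi)=5, max(lo)=17)

Answer: (1,0,30) (1,1,20) (2,1,20) (2,2,18) (3,2,18) (3,3,18) (4,3,18) (4,4,18) (5,4,18) (5,5,17)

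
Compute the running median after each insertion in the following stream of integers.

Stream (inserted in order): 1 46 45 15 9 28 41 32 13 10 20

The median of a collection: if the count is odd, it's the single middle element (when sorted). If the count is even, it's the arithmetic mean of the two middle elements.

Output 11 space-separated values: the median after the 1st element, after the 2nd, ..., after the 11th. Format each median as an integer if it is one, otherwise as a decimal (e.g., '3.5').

Step 1: insert 1 -> lo=[1] (size 1, max 1) hi=[] (size 0) -> median=1
Step 2: insert 46 -> lo=[1] (size 1, max 1) hi=[46] (size 1, min 46) -> median=23.5
Step 3: insert 45 -> lo=[1, 45] (size 2, max 45) hi=[46] (size 1, min 46) -> median=45
Step 4: insert 15 -> lo=[1, 15] (size 2, max 15) hi=[45, 46] (size 2, min 45) -> median=30
Step 5: insert 9 -> lo=[1, 9, 15] (size 3, max 15) hi=[45, 46] (size 2, min 45) -> median=15
Step 6: insert 28 -> lo=[1, 9, 15] (size 3, max 15) hi=[28, 45, 46] (size 3, min 28) -> median=21.5
Step 7: insert 41 -> lo=[1, 9, 15, 28] (size 4, max 28) hi=[41, 45, 46] (size 3, min 41) -> median=28
Step 8: insert 32 -> lo=[1, 9, 15, 28] (size 4, max 28) hi=[32, 41, 45, 46] (size 4, min 32) -> median=30
Step 9: insert 13 -> lo=[1, 9, 13, 15, 28] (size 5, max 28) hi=[32, 41, 45, 46] (size 4, min 32) -> median=28
Step 10: insert 10 -> lo=[1, 9, 10, 13, 15] (size 5, max 15) hi=[28, 32, 41, 45, 46] (size 5, min 28) -> median=21.5
Step 11: insert 20 -> lo=[1, 9, 10, 13, 15, 20] (size 6, max 20) hi=[28, 32, 41, 45, 46] (size 5, min 28) -> median=20

Answer: 1 23.5 45 30 15 21.5 28 30 28 21.5 20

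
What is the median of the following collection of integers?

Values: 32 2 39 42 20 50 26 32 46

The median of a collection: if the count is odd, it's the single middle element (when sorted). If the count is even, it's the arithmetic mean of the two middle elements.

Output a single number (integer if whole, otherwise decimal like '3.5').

Answer: 32

Derivation:
Step 1: insert 32 -> lo=[32] (size 1, max 32) hi=[] (size 0) -> median=32
Step 2: insert 2 -> lo=[2] (size 1, max 2) hi=[32] (size 1, min 32) -> median=17
Step 3: insert 39 -> lo=[2, 32] (size 2, max 32) hi=[39] (size 1, min 39) -> median=32
Step 4: insert 42 -> lo=[2, 32] (size 2, max 32) hi=[39, 42] (size 2, min 39) -> median=35.5
Step 5: insert 20 -> lo=[2, 20, 32] (size 3, max 32) hi=[39, 42] (size 2, min 39) -> median=32
Step 6: insert 50 -> lo=[2, 20, 32] (size 3, max 32) hi=[39, 42, 50] (size 3, min 39) -> median=35.5
Step 7: insert 26 -> lo=[2, 20, 26, 32] (size 4, max 32) hi=[39, 42, 50] (size 3, min 39) -> median=32
Step 8: insert 32 -> lo=[2, 20, 26, 32] (size 4, max 32) hi=[32, 39, 42, 50] (size 4, min 32) -> median=32
Step 9: insert 46 -> lo=[2, 20, 26, 32, 32] (size 5, max 32) hi=[39, 42, 46, 50] (size 4, min 39) -> median=32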